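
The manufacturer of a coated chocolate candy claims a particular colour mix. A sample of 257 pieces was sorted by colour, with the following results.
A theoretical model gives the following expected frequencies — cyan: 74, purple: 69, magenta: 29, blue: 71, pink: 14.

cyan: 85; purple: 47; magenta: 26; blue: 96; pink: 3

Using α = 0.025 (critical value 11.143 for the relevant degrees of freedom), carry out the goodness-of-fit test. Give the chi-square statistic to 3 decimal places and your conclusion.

26.406; reject

cyan: (85 − 74)²/74 = 121/74 = 1.6351
purple: (47 − 69)²/69 = 484/69 = 7.0145
magenta: (26 − 29)²/29 = 9/29 = 0.3103
blue: (96 − 71)²/71 = 625/71 = 8.8028
pink: (3 − 14)²/14 = 121/14 = 8.6429
Sum = 26.406
df = 4. Since 26.406 > 11.143, we reject H₀.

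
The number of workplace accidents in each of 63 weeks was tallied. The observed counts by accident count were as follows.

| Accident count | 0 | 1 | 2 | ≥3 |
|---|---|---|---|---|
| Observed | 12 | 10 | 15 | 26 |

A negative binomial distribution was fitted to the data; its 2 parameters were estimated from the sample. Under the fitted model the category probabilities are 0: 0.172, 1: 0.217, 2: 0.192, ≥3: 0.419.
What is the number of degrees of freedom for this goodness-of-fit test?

1

There are k = 4 categories and 2 parameters estimated from the data, so df = 4 − 1 − 2 = 1.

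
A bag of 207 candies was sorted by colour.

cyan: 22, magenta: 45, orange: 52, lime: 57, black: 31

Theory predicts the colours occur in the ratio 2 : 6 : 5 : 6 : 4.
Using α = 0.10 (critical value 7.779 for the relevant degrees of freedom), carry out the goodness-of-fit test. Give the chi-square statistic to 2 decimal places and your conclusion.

4.34; do not reject

Ratio total = 23. Expected counts: 207×2/23 = 18, 207×6/23 = 54, 207×5/23 = 45, 207×6/23 = 54, 207×4/23 = 36.
χ² = (22−18)²/18 + (45−54)²/54 + (52−45)²/45 + (57−54)²/54 + (31−36)²/36
   = 0.889 + 1.500 + 1.089 + 0.167 + 0.694
Sum = 4.34
df = 4. Since 4.34 < 7.779, we do not reject H₀.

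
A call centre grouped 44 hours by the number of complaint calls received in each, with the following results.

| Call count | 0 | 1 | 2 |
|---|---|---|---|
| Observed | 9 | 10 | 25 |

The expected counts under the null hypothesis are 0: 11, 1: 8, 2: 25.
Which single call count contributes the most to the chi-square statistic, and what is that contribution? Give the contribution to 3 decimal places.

0: (9 − 11)²/11 = 4/11 = 0.3636
1: (10 − 8)²/8 = 4/8 = 0.5000
2: (25 − 25)²/25 = 0/25 = 0.0000
The largest term is for 1: 0.500.

1, 0.500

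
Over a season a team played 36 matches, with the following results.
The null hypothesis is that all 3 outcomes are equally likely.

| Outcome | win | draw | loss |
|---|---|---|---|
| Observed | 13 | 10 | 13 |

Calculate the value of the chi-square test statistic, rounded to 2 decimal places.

Under H₀ each category has probability 1/3, so each expected count is 36/3 = 12.
cat         O        E   (O−E)²/E
win        13       12      0.083
draw       10       12      0.333
loss       13       12      0.083
Sum = 0.50

0.50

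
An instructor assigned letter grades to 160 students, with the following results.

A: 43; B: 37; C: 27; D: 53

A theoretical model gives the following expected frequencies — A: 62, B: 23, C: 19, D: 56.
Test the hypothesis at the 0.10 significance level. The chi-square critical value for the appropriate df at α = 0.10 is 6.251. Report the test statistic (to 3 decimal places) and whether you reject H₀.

17.873; reject

A: (43 − 62)²/62 = 361/62 = 5.8226
B: (37 − 23)²/23 = 196/23 = 8.5217
C: (27 − 19)²/19 = 64/19 = 3.3684
D: (53 − 56)²/56 = 9/56 = 0.1607
Sum = 17.873
df = 3. Since 17.873 > 6.251, we reject H₀.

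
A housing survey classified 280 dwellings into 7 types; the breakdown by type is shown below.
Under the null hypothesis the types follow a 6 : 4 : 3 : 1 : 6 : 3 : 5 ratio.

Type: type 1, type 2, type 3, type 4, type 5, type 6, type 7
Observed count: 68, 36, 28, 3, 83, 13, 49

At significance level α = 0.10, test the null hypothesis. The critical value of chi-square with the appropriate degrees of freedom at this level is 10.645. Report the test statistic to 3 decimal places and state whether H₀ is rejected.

24.970; reject

Ratio total = 28. Expected counts: 280×6/28 = 60, 280×4/28 = 40, 280×3/28 = 30, 280×1/28 = 10, 280×6/28 = 60, 280×3/28 = 30, 280×5/28 = 50.
type 1: (68 − 60)²/60 = 64/60 = 1.0667
type 2: (36 − 40)²/40 = 16/40 = 0.4000
type 3: (28 − 30)²/30 = 4/30 = 0.1333
type 4: (3 − 10)²/10 = 49/10 = 4.9000
type 5: (83 − 60)²/60 = 529/60 = 8.8167
type 6: (13 − 30)²/30 = 289/30 = 9.6333
type 7: (49 − 50)²/50 = 1/50 = 0.0200
Sum = 24.970
df = 6. Since 24.970 > 10.645, we reject H₀.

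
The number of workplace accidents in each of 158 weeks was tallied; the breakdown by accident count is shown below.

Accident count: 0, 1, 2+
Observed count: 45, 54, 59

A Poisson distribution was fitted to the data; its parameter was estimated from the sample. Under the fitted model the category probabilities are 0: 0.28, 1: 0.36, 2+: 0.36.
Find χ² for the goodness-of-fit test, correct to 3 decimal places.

0.238

Expected counts E_i = n·p_i: 158×0.28 = 44.24, 158×0.36 = 56.88, 158×0.36 = 56.88.
cat         O        E   (O−E)²/E
0          45    44.24     0.0131
1          54    56.88     0.1458
2+         59    56.88     0.0790
Sum = 0.238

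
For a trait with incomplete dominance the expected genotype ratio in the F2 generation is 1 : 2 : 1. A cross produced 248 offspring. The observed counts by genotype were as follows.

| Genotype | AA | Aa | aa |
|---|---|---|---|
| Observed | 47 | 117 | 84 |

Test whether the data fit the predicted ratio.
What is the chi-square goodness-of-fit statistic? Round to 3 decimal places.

Ratio total = 4. Expected counts: 248×1/4 = 62, 248×2/4 = 124, 248×1/4 = 62.
χ² = (47−62)²/62 + (117−124)²/124 + (84−62)²/62
   = 3.6290 + 0.3952 + 7.8065
Sum = 11.831

11.831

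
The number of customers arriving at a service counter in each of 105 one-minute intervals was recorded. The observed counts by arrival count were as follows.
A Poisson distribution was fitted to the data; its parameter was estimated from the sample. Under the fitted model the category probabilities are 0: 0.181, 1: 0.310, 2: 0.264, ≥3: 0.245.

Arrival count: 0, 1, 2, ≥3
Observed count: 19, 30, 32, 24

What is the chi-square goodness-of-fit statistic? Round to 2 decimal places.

Expected counts E_i = n·p_i: 105×0.181 = 19.005, 105×0.310 = 32.55, 105×0.264 = 27.72, 105×0.245 = 25.725.
χ² = (19−19.005)²/19.005 + (30−32.55)²/32.55 + (32−27.72)²/27.72 + (24−25.725)²/25.725
   = 0.000 + 0.200 + 0.661 + 0.116
Sum = 0.98

0.98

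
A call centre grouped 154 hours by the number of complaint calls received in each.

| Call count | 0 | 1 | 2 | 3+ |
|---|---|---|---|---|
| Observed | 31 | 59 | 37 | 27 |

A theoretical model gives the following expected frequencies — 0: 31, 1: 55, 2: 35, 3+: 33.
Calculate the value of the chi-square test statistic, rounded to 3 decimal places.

0: (31 − 31)²/31 = 0/31 = 0.0000
1: (59 − 55)²/55 = 16/55 = 0.2909
2: (37 − 35)²/35 = 4/35 = 0.1143
3+: (27 − 33)²/33 = 36/33 = 1.0909
Sum = 1.496

1.496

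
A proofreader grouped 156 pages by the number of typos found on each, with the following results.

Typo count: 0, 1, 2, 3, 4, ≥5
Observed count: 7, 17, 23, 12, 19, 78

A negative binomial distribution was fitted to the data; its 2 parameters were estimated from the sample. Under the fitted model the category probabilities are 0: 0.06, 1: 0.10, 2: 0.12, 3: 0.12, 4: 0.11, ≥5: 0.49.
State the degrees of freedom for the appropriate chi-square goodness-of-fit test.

3

There are k = 6 categories and 2 parameters estimated from the data, so df = 6 − 1 − 2 = 3.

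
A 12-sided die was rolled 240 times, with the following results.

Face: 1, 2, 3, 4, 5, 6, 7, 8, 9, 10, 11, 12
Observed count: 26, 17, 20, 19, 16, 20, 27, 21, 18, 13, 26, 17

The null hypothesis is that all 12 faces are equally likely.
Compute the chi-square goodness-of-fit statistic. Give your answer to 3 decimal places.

10.500

Expected count for each of the 12 categories: 240/12 = 20.
1: (26 − 20)²/20 = 36/20 = 1.8000
2: (17 − 20)²/20 = 9/20 = 0.4500
3: (20 − 20)²/20 = 0/20 = 0.0000
4: (19 − 20)²/20 = 1/20 = 0.0500
5: (16 − 20)²/20 = 16/20 = 0.8000
6: (20 − 20)²/20 = 0/20 = 0.0000
7: (27 − 20)²/20 = 49/20 = 2.4500
8: (21 − 20)²/20 = 1/20 = 0.0500
9: (18 − 20)²/20 = 4/20 = 0.2000
10: (13 − 20)²/20 = 49/20 = 2.4500
11: (26 − 20)²/20 = 36/20 = 1.8000
12: (17 − 20)²/20 = 9/20 = 0.4500
Sum = 10.500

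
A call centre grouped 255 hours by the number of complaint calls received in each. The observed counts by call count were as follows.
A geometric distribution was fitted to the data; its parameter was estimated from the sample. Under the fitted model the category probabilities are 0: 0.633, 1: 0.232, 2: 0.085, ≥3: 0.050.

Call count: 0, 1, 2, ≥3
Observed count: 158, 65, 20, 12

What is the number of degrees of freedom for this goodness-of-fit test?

2

There are k = 4 categories and 1 parameter estimated from the data, so df = 4 − 1 − 1 = 2.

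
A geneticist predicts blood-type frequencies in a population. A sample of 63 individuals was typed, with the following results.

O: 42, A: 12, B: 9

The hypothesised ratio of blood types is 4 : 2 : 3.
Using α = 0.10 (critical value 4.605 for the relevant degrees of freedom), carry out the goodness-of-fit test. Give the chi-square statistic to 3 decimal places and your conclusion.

Ratio total = 9. Expected counts: 63×4/9 = 28, 63×2/9 = 14, 63×3/9 = 21.
χ² = (42−28)²/28 + (12−14)²/14 + (9−21)²/21
   = 7.0000 + 0.2857 + 6.8571
Sum = 14.143
df = 2. Since 14.143 > 4.605, we reject H₀.

14.143; reject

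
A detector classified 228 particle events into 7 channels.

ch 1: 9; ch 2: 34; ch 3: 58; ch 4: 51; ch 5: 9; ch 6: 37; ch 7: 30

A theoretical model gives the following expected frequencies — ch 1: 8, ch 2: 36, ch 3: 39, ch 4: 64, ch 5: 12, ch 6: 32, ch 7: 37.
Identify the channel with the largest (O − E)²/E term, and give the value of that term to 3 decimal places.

χ² = (9−8)²/8 + (34−36)²/36 + (58−39)²/39 + (51−64)²/64 + (9−12)²/12 + (37−32)²/32 + (30−37)²/37
   = 0.1250 + 0.1111 + 9.2564 + 2.6406 + 0.7500 + 0.7813 + 1.3243
The largest term is for ch 3: 9.256.

ch 3, 9.256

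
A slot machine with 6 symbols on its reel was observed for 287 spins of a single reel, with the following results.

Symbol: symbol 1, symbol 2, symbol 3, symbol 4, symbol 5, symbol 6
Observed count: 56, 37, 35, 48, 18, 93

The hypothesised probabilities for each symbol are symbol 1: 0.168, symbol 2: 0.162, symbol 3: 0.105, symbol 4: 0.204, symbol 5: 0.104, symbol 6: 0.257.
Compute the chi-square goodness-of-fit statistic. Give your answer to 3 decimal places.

Expected counts E_i = n·p_i: 287×0.168 = 48.216, 287×0.162 = 46.494, 287×0.105 = 30.135, 287×0.204 = 58.548, 287×0.104 = 29.848, 287×0.257 = 73.759.
χ² = (56−48.216)²/48.216 + (37−46.494)²/46.494 + (35−30.135)²/30.135 + (48−58.548)²/58.548 + (18−29.848)²/29.848 + (93−73.759)²/73.759
   = 1.2567 + 1.9387 + 0.7854 + 1.9003 + 4.7030 + 5.0193
Sum = 15.603

15.603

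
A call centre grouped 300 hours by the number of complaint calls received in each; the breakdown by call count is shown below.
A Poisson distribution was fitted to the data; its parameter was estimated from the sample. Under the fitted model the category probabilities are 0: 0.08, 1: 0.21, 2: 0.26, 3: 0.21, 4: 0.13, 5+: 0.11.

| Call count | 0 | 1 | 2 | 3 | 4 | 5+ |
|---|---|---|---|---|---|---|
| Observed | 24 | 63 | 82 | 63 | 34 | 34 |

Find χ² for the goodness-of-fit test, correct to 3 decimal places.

Expected counts E_i = n·p_i: 300×0.08 = 24, 300×0.21 = 63, 300×0.26 = 78, 300×0.21 = 63, 300×0.13 = 39, 300×0.11 = 33.
0: (24 − 24)²/24 = 0/24 = 0.0000
1: (63 − 63)²/63 = 0/63 = 0.0000
2: (82 − 78)²/78 = 16/78 = 0.2051
3: (63 − 63)²/63 = 0/63 = 0.0000
4: (34 − 39)²/39 = 25/39 = 0.6410
5+: (34 − 33)²/33 = 1/33 = 0.0303
Sum = 0.876

0.876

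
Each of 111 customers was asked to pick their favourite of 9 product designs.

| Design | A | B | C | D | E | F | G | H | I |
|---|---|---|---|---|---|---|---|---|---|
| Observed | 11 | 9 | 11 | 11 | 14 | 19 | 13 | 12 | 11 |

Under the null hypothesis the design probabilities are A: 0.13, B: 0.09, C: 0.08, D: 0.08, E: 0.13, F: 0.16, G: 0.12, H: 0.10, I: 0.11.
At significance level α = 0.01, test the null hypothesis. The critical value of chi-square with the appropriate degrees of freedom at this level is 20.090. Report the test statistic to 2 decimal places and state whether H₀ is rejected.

Expected counts E_i = n·p_i: 111×0.13 = 14.43, 111×0.09 = 9.99, 111×0.08 = 8.88, 111×0.08 = 8.88, 111×0.13 = 14.43, 111×0.16 = 17.76, 111×0.12 = 13.32, 111×0.10 = 11.1, 111×0.11 = 12.21.
A: (11 − 14.43)²/14.43 = 11.7649/14.43 = 0.815
B: (9 − 9.99)²/9.99 = 0.9801/9.99 = 0.098
C: (11 − 8.88)²/8.88 = 4.4944/8.88 = 0.506
D: (11 − 8.88)²/8.88 = 4.4944/8.88 = 0.506
E: (14 − 14.43)²/14.43 = 0.1849/14.43 = 0.013
F: (19 − 17.76)²/17.76 = 1.5376/17.76 = 0.087
G: (13 − 13.32)²/13.32 = 0.1024/13.32 = 0.008
H: (12 − 11.1)²/11.1 = 0.81/11.1 = 0.073
I: (11 − 12.21)²/12.21 = 1.4641/12.21 = 0.120
Sum = 2.23
df = 8. Since 2.23 < 20.090, we do not reject H₀.

2.23; do not reject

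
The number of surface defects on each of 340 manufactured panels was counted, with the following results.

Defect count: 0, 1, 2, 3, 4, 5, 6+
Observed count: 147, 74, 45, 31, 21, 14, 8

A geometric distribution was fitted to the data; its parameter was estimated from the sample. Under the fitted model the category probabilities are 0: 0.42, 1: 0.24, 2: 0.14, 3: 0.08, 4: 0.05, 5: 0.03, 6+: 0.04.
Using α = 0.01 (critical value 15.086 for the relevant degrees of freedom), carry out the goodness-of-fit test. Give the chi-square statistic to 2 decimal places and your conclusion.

6.17; do not reject

Expected counts E_i = n·p_i: 340×0.42 = 142.8, 340×0.24 = 81.6, 340×0.14 = 47.6, 340×0.08 = 27.2, 340×0.05 = 17, 340×0.03 = 10.2, 340×0.04 = 13.6.
cat         O        E   (O−E)²/E
0         147    142.8      0.124
1          74     81.6      0.708
2          45     47.6      0.142
3          31     27.2      0.531
4          21       17      0.941
5          14     10.2      1.416
6+          8     13.6      2.306
Sum = 6.17
df = 5. Since 6.17 < 15.086, we do not reject H₀.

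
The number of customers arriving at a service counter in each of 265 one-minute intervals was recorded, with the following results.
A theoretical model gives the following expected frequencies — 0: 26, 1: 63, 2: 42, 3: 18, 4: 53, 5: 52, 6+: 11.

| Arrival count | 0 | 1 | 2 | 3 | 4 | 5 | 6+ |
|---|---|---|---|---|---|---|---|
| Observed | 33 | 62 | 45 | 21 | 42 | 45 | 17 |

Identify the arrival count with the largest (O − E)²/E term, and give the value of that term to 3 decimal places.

cat         O        E   (O−E)²/E
0          33       26     1.8846
1          62       63     0.0159
2          45       42     0.2143
3          21       18     0.5000
4          42       53     2.2830
5          45       52     0.9423
6+         17       11     3.2727
The largest term is for 6+: 3.273.

6+, 3.273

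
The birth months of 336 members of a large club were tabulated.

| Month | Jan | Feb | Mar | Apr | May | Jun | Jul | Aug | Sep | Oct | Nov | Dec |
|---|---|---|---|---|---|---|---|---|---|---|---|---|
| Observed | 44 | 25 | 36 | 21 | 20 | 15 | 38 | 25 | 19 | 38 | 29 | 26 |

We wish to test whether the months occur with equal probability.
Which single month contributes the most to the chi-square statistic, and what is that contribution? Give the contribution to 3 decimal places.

Under H₀ each category has probability 1/12, so each expected count is 336/12 = 28.
χ² = (44−28)²/28 + (25−28)²/28 + (36−28)²/28 + (21−28)²/28 + (20−28)²/28 + (15−28)²/28 + (38−28)²/28 + (25−28)²/28 + (19−28)²/28 + (38−28)²/28 + (29−28)²/28 + (26−28)²/28
   = 9.1429 + 0.3214 + 2.2857 + 1.7500 + 2.2857 + 6.0357 + 3.5714 + 0.3214 + 2.8929 + 3.5714 + 0.0357 + 0.1429
The largest term is for Jan: 9.143.

Jan, 9.143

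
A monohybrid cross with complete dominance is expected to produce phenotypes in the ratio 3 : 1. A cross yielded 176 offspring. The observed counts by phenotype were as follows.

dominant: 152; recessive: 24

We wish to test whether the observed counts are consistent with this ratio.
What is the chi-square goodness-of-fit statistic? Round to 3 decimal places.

Ratio total = 4. Expected counts: 176×3/4 = 132, 176×1/4 = 44.
χ² = (152−132)²/132 + (24−44)²/44
   = 3.0303 + 9.0909
Sum = 12.121

12.121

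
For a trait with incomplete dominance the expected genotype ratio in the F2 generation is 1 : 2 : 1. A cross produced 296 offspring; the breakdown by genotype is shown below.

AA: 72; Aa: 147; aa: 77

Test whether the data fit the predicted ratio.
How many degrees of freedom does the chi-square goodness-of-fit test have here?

There are k = 3 categories and no parameters were estimated from the data, so df = 3 − 1 = 2.

2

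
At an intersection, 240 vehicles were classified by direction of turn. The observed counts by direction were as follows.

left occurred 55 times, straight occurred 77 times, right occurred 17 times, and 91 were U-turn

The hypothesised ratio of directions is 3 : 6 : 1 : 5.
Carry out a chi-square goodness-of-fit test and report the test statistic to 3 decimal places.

6.356

Ratio total = 15. Expected counts: 240×3/15 = 48, 240×6/15 = 96, 240×1/15 = 16, 240×5/15 = 80.
left: (55 − 48)²/48 = 49/48 = 1.0208
straight: (77 − 96)²/96 = 361/96 = 3.7604
right: (17 − 16)²/16 = 1/16 = 0.0625
U-turn: (91 − 80)²/80 = 121/80 = 1.5125
Sum = 6.356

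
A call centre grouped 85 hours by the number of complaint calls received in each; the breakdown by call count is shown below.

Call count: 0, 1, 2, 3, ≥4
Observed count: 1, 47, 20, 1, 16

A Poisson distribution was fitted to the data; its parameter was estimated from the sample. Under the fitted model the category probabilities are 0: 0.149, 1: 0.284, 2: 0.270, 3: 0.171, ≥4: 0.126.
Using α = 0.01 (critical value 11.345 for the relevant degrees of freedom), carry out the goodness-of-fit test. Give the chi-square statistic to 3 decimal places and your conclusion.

Expected counts E_i = n·p_i: 85×0.149 = 12.665, 85×0.284 = 24.14, 85×0.270 = 22.95, 85×0.171 = 14.535, 85×0.126 = 10.71.
cat         O        E   (O−E)²/E
0           1   12.665    10.7440
1          47    24.14    21.6479
2          20    22.95     0.3792
3           1   14.535    12.6038
≥4         16    10.71     2.6129
Sum = 47.988
df = 3. Since 47.988 > 11.345, we reject H₀.

47.988; reject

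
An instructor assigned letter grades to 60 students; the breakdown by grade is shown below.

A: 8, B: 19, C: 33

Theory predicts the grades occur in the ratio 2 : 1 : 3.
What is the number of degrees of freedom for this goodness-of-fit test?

2

There are k = 3 categories and no parameters were estimated from the data, so df = 3 − 1 = 2.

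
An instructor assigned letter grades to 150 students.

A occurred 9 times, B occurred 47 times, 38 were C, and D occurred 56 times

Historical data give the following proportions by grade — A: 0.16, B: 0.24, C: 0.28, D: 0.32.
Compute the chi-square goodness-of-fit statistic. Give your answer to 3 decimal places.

Expected counts E_i = n·p_i: 150×0.16 = 24, 150×0.24 = 36, 150×0.28 = 42, 150×0.32 = 48.
A: (9 − 24)²/24 = 225/24 = 9.3750
B: (47 − 36)²/36 = 121/36 = 3.3611
C: (38 − 42)²/42 = 16/42 = 0.3810
D: (56 − 48)²/48 = 64/48 = 1.3333
Sum = 14.450

14.450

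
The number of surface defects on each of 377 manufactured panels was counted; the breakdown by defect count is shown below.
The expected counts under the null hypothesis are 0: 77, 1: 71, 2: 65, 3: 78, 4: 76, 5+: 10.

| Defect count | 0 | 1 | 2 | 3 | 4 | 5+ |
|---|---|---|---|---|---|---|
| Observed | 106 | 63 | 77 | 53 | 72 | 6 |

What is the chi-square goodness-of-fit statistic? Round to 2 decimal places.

χ² = (106−77)²/77 + (63−71)²/71 + (77−65)²/65 + (53−78)²/78 + (72−76)²/76 + (6−10)²/10
   = 10.922 + 0.901 + 2.215 + 8.013 + 0.211 + 1.600
Sum = 23.86

23.86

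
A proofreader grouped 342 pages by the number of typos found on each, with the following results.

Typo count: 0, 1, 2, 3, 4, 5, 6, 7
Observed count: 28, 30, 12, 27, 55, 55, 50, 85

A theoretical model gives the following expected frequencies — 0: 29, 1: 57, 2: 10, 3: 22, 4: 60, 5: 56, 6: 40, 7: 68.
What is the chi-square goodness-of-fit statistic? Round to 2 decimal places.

21.54

0: (28 − 29)²/29 = 1/29 = 0.034
1: (30 − 57)²/57 = 729/57 = 12.789
2: (12 − 10)²/10 = 4/10 = 0.400
3: (27 − 22)²/22 = 25/22 = 1.136
4: (55 − 60)²/60 = 25/60 = 0.417
5: (55 − 56)²/56 = 1/56 = 0.018
6: (50 − 40)²/40 = 100/40 = 2.500
7: (85 − 68)²/68 = 289/68 = 4.250
Sum = 21.54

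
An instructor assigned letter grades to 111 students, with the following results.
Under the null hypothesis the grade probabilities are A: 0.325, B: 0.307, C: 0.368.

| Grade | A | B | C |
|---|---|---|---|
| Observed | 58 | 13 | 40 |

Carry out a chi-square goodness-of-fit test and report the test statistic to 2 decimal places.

26.38

Expected counts E_i = n·p_i: 111×0.325 = 36.075, 111×0.307 = 34.077, 111×0.368 = 40.848.
cat         O        E   (O−E)²/E
A          58   36.075     13.325
B          13   34.077     13.036
C          40   40.848      0.018
Sum = 26.38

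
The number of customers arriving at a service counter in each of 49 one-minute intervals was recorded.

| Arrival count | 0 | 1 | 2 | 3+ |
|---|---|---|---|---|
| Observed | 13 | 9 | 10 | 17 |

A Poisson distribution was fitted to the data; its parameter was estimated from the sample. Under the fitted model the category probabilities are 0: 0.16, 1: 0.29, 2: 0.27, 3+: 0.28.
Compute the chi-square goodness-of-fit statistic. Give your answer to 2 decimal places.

Expected counts E_i = n·p_i: 49×0.16 = 7.84, 49×0.29 = 14.21, 49×0.27 = 13.23, 49×0.28 = 13.72.
χ² = (13−7.84)²/7.84 + (9−14.21)²/14.21 + (10−13.23)²/13.23 + (17−13.72)²/13.72
   = 3.396 + 1.910 + 0.789 + 0.784
Sum = 6.88

6.88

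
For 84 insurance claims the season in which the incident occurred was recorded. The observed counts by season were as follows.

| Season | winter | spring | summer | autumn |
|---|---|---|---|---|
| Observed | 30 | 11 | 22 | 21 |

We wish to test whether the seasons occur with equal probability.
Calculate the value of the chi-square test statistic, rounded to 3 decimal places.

8.667

Expected count for each of the 4 categories: 84/4 = 21.
χ² = (30−21)²/21 + (11−21)²/21 + (22−21)²/21 + (21−21)²/21
   = 3.8571 + 4.7619 + 0.0476 + 0.0000
Sum = 8.667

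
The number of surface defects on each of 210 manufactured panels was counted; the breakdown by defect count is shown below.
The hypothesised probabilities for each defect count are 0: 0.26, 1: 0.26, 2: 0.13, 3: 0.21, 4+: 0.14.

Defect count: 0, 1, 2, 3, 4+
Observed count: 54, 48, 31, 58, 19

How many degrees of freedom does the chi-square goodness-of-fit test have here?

There are k = 5 categories and no parameters were estimated from the data, so df = 5 − 1 = 4.

4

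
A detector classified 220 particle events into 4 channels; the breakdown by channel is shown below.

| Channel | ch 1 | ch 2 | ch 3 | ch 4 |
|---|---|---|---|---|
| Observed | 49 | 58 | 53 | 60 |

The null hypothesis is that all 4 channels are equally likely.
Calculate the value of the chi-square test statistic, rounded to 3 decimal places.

Under H₀ each category has probability 1/4, so each expected count is 220/4 = 55.
ch 1: (49 − 55)²/55 = 36/55 = 0.6545
ch 2: (58 − 55)²/55 = 9/55 = 0.1636
ch 3: (53 − 55)²/55 = 4/55 = 0.0727
ch 4: (60 − 55)²/55 = 25/55 = 0.4545
Sum = 1.345

1.345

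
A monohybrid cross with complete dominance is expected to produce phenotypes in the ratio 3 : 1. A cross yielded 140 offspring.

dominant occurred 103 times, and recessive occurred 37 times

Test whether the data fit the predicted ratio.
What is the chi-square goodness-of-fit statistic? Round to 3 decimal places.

Ratio total = 4. Expected counts: 140×3/4 = 105, 140×1/4 = 35.
dominant: (103 − 105)²/105 = 4/105 = 0.0381
recessive: (37 − 35)²/35 = 4/35 = 0.1143
Sum = 0.152

0.152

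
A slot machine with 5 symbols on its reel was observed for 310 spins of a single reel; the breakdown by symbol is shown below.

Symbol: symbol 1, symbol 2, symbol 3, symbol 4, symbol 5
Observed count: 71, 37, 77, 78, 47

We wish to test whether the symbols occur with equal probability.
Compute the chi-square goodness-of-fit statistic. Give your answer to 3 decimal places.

22.774

Expected count for each of the 5 categories: 310/5 = 62.
cat           O        E   (O−E)²/E
symbol 1     71       62     1.3065
symbol 2     37       62    10.0806
symbol 3     77       62     3.6290
symbol 4     78       62     4.1290
symbol 5     47       62     3.6290
Sum = 22.774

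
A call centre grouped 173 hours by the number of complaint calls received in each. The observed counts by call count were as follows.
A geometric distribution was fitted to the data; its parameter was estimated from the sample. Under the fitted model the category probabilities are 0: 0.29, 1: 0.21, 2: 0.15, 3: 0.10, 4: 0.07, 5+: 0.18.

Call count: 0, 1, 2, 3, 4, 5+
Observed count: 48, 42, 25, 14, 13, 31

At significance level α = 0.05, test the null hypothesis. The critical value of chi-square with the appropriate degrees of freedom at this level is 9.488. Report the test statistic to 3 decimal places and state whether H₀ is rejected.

1.709; do not reject

Expected counts E_i = n·p_i: 173×0.29 = 50.17, 173×0.21 = 36.33, 173×0.15 = 25.95, 173×0.10 = 17.3, 173×0.07 = 12.11, 173×0.18 = 31.14.
0: (48 − 50.17)²/50.17 = 4.7089/50.17 = 0.0939
1: (42 − 36.33)²/36.33 = 32.1489/36.33 = 0.8849
2: (25 − 25.95)²/25.95 = 0.9025/25.95 = 0.0348
3: (14 − 17.3)²/17.3 = 10.89/17.3 = 0.6295
4: (13 − 12.11)²/12.11 = 0.7921/12.11 = 0.0654
5+: (31 − 31.14)²/31.14 = 0.0196/31.14 = 0.0006
Sum = 1.709
df = 4. Since 1.709 < 9.488, we do not reject H₀.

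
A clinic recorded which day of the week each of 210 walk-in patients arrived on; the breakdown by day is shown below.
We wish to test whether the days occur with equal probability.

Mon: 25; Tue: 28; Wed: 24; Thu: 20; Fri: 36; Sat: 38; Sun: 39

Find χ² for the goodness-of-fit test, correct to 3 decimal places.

Under H₀ each category has probability 1/7, so each expected count is 210/7 = 30.
χ² = (25−30)²/30 + (28−30)²/30 + (24−30)²/30 + (20−30)²/30 + (36−30)²/30 + (38−30)²/30 + (39−30)²/30
   = 0.8333 + 0.1333 + 1.2000 + 3.3333 + 1.2000 + 2.1333 + 2.7000
Sum = 11.533

11.533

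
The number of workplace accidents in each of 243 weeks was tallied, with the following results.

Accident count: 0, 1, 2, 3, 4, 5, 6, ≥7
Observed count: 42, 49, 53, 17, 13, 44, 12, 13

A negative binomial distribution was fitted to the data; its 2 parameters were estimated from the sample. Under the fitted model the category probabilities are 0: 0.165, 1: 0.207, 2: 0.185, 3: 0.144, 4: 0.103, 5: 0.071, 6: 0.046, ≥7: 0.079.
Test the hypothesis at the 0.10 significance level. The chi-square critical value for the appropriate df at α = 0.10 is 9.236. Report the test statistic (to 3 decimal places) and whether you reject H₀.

60.122; reject

Expected counts E_i = n·p_i: 243×0.165 = 40.095, 243×0.207 = 50.301, 243×0.185 = 44.955, 243×0.144 = 34.992, 243×0.103 = 25.029, 243×0.071 = 17.253, 243×0.046 = 11.178, 243×0.079 = 19.197.
cat         O        E   (O−E)²/E
0          42   40.095     0.0905
1          49   50.301     0.0336
2          53   44.955     1.4397
3          17   34.992     9.2510
4          13   25.029     5.7812
5          44   17.253    41.4654
6          12   11.178     0.0604
≥7         13   19.197     2.0005
Sum = 60.122
df = 5. Since 60.122 > 9.236, we reject H₀.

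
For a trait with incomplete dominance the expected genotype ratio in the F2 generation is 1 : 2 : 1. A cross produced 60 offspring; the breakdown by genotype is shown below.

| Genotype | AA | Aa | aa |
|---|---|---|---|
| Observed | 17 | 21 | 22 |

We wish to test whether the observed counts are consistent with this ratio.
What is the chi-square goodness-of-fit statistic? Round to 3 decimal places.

6.233

Ratio total = 4. Expected counts: 60×1/4 = 15, 60×2/4 = 30, 60×1/4 = 15.
AA: (17 − 15)²/15 = 4/15 = 0.2667
Aa: (21 − 30)²/30 = 81/30 = 2.7000
aa: (22 − 15)²/15 = 49/15 = 3.2667
Sum = 6.233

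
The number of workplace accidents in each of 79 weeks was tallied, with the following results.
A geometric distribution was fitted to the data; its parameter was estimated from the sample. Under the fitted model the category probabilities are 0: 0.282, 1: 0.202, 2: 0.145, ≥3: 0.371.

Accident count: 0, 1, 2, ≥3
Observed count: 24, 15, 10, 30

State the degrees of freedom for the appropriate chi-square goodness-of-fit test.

2

There are k = 4 categories and 1 parameter estimated from the data, so df = 4 − 1 − 1 = 2.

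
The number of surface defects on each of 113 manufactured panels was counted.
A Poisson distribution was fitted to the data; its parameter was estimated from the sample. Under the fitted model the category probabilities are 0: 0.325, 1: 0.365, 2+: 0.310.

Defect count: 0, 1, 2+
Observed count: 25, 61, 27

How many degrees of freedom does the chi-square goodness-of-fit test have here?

1

There are k = 3 categories and 1 parameter estimated from the data, so df = 3 − 1 − 1 = 1.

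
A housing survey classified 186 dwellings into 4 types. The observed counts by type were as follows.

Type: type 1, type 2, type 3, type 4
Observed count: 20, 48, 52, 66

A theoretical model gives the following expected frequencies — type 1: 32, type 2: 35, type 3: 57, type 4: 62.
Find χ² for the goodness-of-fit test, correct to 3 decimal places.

type 1: (20 − 32)²/32 = 144/32 = 4.5000
type 2: (48 − 35)²/35 = 169/35 = 4.8286
type 3: (52 − 57)²/57 = 25/57 = 0.4386
type 4: (66 − 62)²/62 = 16/62 = 0.2581
Sum = 10.025

10.025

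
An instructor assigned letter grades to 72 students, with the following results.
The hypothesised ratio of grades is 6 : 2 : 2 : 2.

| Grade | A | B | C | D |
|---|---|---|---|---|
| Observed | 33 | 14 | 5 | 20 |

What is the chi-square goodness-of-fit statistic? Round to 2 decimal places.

Ratio total = 12. Expected counts: 72×6/12 = 36, 72×2/12 = 12, 72×2/12 = 12, 72×2/12 = 12.
A: (33 − 36)²/36 = 9/36 = 0.250
B: (14 − 12)²/12 = 4/12 = 0.333
C: (5 − 12)²/12 = 49/12 = 4.083
D: (20 − 12)²/12 = 64/12 = 5.333
Sum = 10.00

10.00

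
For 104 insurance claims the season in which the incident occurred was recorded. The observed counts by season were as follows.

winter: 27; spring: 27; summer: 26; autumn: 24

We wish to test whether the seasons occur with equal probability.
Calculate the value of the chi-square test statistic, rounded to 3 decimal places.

Under H₀ each category has probability 1/4, so each expected count is 104/4 = 26.
cat         O        E   (O−E)²/E
winter     27       26     0.0385
spring     27       26     0.0385
summer     26       26     0.0000
autumn     24       26     0.1538
Sum = 0.231

0.231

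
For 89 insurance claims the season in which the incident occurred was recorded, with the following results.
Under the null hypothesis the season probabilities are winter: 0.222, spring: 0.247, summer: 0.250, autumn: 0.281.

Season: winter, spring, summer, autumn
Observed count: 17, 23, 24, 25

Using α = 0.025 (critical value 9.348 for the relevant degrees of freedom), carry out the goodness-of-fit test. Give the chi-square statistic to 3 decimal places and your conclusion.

Expected counts E_i = n·p_i: 89×0.222 = 19.758, 89×0.247 = 21.983, 89×0.250 = 22.25, 89×0.281 = 25.009.
χ² = (17−19.758)²/19.758 + (23−21.983)²/21.983 + (24−22.25)²/22.25 + (25−25.009)²/25.009
   = 0.3850 + 0.0470 + 0.1376 + 0.0000
Sum = 0.570
df = 3. Since 0.570 < 9.348, we do not reject H₀.

0.570; do not reject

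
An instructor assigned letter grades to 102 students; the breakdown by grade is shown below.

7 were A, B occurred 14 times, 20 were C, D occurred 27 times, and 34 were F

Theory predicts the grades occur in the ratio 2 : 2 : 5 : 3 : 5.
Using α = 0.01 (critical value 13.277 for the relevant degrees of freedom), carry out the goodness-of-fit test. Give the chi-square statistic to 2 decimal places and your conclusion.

10.78; do not reject

Ratio total = 17. Expected counts: 102×2/17 = 12, 102×2/17 = 12, 102×5/17 = 30, 102×3/17 = 18, 102×5/17 = 30.
χ² = (7−12)²/12 + (14−12)²/12 + (20−30)²/30 + (27−18)²/18 + (34−30)²/30
   = 2.083 + 0.333 + 3.333 + 4.500 + 0.533
Sum = 10.78
df = 4. Since 10.78 < 13.277, we do not reject H₀.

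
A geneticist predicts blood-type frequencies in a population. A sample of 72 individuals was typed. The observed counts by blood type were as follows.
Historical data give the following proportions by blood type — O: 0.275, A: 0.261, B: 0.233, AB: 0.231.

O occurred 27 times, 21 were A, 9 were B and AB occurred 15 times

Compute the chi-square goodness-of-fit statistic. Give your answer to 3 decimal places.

Expected counts E_i = n·p_i: 72×0.275 = 19.8, 72×0.261 = 18.792, 72×0.233 = 16.776, 72×0.231 = 16.632.
cat         O        E   (O−E)²/E
O          27     19.8     2.6182
A          21   18.792     0.2594
B           9   16.776     3.6043
AB         15   16.632     0.1601
Sum = 6.642

6.642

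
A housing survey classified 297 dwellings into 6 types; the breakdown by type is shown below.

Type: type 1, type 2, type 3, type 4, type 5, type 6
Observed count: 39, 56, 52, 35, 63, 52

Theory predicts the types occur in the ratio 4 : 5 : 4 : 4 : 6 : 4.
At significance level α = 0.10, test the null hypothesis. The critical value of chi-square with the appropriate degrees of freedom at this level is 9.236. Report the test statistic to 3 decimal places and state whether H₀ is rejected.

Ratio total = 27. Expected counts: 297×4/27 = 44, 297×5/27 = 55, 297×4/27 = 44, 297×4/27 = 44, 297×6/27 = 66, 297×4/27 = 44.
χ² = (39−44)²/44 + (56−55)²/55 + (52−44)²/44 + (35−44)²/44 + (63−66)²/66 + (52−44)²/44
   = 0.5682 + 0.0182 + 1.4545 + 1.8409 + 0.1364 + 1.4545
Sum = 5.473
df = 5. Since 5.473 < 9.236, we do not reject H₀.

5.473; do not reject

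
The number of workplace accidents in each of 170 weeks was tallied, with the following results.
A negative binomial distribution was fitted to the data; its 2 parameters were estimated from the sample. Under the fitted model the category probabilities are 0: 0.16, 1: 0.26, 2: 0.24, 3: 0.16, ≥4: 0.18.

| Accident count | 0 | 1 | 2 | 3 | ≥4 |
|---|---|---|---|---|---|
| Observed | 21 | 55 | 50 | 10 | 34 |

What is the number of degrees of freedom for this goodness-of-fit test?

There are k = 5 categories and 2 parameters estimated from the data, so df = 5 − 1 − 2 = 2.

2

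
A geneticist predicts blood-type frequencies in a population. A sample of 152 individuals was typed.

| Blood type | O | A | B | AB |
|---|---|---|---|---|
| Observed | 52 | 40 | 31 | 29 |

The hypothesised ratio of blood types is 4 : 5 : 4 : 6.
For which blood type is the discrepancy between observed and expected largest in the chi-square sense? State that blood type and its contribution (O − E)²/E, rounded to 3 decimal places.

O, 12.500

Ratio total = 19. Expected counts: 152×4/19 = 32, 152×5/19 = 40, 152×4/19 = 32, 152×6/19 = 48.
cat         O        E   (O−E)²/E
O          52       32    12.5000
A          40       40     0.0000
B          31       32     0.0313
AB         29       48     7.5208
The largest term is for O: 12.500.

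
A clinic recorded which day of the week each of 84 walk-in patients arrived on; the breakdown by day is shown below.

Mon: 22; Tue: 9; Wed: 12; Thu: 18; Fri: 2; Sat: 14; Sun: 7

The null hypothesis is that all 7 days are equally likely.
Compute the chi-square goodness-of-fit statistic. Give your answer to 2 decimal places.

Under H₀ each category has probability 1/7, so each expected count is 84/7 = 12.
Mon: (22 − 12)²/12 = 100/12 = 8.333
Tue: (9 − 12)²/12 = 9/12 = 0.750
Wed: (12 − 12)²/12 = 0/12 = 0.000
Thu: (18 − 12)²/12 = 36/12 = 3.000
Fri: (2 − 12)²/12 = 100/12 = 8.333
Sat: (14 − 12)²/12 = 4/12 = 0.333
Sun: (7 − 12)²/12 = 25/12 = 2.083
Sum = 22.83

22.83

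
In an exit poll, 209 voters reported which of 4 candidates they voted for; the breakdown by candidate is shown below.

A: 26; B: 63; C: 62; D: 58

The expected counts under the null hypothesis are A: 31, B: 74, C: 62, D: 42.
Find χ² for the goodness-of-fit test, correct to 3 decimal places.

8.537

A: (26 − 31)²/31 = 25/31 = 0.8065
B: (63 − 74)²/74 = 121/74 = 1.6351
C: (62 − 62)²/62 = 0/62 = 0.0000
D: (58 − 42)²/42 = 256/42 = 6.0952
Sum = 8.537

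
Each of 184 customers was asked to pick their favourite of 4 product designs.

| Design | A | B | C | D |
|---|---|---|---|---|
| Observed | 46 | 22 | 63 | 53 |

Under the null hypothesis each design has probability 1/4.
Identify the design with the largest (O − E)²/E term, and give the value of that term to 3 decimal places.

B, 12.522

Expected count for each of the 4 categories: 184/4 = 46.
χ² = (46−46)²/46 + (22−46)²/46 + (63−46)²/46 + (53−46)²/46
   = 0.0000 + 12.5217 + 6.2826 + 1.0652
The largest term is for B: 12.522.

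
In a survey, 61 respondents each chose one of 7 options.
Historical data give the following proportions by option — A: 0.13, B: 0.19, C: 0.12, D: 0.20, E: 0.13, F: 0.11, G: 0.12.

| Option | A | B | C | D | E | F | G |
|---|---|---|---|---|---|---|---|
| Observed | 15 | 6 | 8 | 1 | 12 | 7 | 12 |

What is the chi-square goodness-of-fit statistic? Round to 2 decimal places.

24.44

Expected counts E_i = n·p_i: 61×0.13 = 7.93, 61×0.19 = 11.59, 61×0.12 = 7.32, 61×0.20 = 12.2, 61×0.13 = 7.93, 61×0.11 = 6.71, 61×0.12 = 7.32.
A: (15 − 7.93)²/7.93 = 49.9849/7.93 = 6.303
B: (6 − 11.59)²/11.59 = 31.2481/11.59 = 2.696
C: (8 − 7.32)²/7.32 = 0.4624/7.32 = 0.063
D: (1 − 12.2)²/12.2 = 125.44/12.2 = 10.282
E: (12 − 7.93)²/7.93 = 16.5649/7.93 = 2.089
F: (7 − 6.71)²/6.71 = 0.0841/6.71 = 0.013
G: (12 − 7.32)²/7.32 = 21.9024/7.32 = 2.992
Sum = 24.44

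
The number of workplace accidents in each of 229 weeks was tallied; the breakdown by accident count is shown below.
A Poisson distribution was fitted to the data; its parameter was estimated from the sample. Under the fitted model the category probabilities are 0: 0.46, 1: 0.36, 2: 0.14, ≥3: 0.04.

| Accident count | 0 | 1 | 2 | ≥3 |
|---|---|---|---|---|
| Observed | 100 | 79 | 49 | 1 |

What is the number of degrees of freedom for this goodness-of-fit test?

There are k = 4 categories and 1 parameter estimated from the data, so df = 4 − 1 − 1 = 2.

2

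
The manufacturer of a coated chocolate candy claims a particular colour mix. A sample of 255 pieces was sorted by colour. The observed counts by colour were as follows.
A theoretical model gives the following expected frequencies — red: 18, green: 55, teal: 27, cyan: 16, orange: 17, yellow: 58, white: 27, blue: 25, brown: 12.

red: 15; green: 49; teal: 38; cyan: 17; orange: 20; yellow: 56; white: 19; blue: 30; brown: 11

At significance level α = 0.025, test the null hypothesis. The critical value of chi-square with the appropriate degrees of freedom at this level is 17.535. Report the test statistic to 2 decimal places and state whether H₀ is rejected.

cat         O        E   (O−E)²/E
red        15       18      0.500
green      49       55      0.655
teal       38       27      4.481
cyan       17       16      0.063
orange     20       17      0.529
yellow     56       58      0.069
white      19       27      2.370
blue       30       25      1.000
brown      11       12      0.083
Sum = 9.75
df = 8. Since 9.75 < 17.535, we do not reject H₀.

9.75; do not reject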